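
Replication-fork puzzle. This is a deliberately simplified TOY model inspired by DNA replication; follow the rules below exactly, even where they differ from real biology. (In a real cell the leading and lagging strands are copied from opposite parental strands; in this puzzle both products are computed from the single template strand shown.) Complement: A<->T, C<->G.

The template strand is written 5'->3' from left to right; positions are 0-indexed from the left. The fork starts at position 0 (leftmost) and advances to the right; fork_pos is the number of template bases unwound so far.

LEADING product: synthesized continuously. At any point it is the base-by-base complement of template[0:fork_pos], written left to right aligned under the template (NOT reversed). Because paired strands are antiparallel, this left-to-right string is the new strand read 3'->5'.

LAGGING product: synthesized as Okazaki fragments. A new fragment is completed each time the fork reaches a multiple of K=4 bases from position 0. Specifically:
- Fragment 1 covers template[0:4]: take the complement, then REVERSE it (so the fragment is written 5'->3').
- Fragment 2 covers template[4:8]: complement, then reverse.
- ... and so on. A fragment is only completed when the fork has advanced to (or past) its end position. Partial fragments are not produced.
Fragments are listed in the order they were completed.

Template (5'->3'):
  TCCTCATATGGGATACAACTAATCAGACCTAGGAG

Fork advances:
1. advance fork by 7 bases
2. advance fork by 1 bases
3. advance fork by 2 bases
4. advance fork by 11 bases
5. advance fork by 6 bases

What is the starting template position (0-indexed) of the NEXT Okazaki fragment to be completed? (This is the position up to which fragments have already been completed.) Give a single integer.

Step 1: advance 7 -> fork_pos = 0 + 7 = 7. Reached multiple(s) of 4: 4 -> fragment 1 completed (1 total).
Step 2: advance 1 -> fork_pos = 7 + 1 = 8. Reached multiple(s) of 4: 8 -> fragment 2 completed (2 total).
Step 3: advance 2 -> fork_pos = 8 + 2 = 10. Next multiple of 4 is 12 (not reached); still 2 fragment(s).
Step 4: advance 11 -> fork_pos = 10 + 11 = 21. Reached multiple(s) of 4: 12, 16, 20 -> fragments 3-5 completed (5 total).
Step 5: advance 6 -> fork_pos = 21 + 6 = 27. Reached multiple(s) of 4: 24 -> fragment 6 completed (6 total).
6 fragment(s) completed, covering template[0:24] (6 x 4 = 24). The next fragment, fragment 7, covers template[24:28], so it starts at position 24.

Answer: 24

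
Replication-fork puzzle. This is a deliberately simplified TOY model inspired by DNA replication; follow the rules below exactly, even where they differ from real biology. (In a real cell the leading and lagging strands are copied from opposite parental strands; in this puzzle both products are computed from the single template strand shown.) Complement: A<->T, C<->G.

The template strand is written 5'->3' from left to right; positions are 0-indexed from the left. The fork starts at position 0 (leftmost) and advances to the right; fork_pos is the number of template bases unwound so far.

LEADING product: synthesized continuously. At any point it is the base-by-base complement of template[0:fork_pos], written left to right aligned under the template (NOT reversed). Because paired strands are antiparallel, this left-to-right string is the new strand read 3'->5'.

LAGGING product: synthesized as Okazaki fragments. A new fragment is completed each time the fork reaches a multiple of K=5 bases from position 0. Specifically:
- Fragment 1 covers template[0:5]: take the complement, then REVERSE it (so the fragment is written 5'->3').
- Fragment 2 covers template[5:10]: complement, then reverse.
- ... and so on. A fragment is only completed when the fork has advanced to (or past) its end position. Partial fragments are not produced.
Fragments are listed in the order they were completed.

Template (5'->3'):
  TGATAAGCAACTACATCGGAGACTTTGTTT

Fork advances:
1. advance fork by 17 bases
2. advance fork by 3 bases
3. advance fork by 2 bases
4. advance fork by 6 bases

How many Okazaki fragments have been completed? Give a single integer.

Step 1: advance 17 -> fork_pos = 0 + 17 = 17. Reached multiple(s) of 5: 5, 10, 15 -> fragments 1-3 completed (3 total).
Step 2: advance 3 -> fork_pos = 17 + 3 = 20. Reached multiple(s) of 5: 20 -> fragment 4 completed (4 total).
Step 3: advance 2 -> fork_pos = 20 + 2 = 22. Next multiple of 5 is 25 (not reached); still 4 fragment(s).
Step 4: advance 6 -> fork_pos = 22 + 6 = 28. Reached multiple(s) of 5: 25 -> fragment 5 completed (5 total).
Check: final fork_pos = 28; the multiples of 5 that are <= 28 are 5..25 -> 28 // 5 = 5 completed fragment(s).

Answer: 5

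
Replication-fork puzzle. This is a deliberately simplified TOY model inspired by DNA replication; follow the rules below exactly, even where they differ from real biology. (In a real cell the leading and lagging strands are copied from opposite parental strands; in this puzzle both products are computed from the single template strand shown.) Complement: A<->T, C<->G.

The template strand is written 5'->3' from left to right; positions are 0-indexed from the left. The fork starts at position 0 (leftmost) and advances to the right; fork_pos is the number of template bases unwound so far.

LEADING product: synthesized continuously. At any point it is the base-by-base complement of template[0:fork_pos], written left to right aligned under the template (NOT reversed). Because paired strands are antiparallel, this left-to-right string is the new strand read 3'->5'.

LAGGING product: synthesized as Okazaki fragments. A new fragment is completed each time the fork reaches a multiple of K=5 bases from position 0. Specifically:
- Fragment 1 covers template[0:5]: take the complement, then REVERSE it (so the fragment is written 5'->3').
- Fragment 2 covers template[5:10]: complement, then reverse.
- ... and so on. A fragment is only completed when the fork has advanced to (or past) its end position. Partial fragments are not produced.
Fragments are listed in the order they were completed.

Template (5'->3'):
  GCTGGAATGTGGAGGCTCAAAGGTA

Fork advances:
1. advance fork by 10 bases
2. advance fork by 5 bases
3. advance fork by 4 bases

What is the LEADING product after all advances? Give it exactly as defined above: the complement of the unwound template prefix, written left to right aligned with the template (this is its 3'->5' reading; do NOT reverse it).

Answer: CGACCTTACACCTCCGAGT

Derivation:
Step 1: advance 10 -> fork_pos = 0 + 10 = 10.
Step 2: advance 5 -> fork_pos = 10 + 5 = 15.
Step 3: advance 4 -> fork_pos = 15 + 4 = 19.
Unwound prefix: template[0:19] = GCTGGAATGTGGAGGCTCA
Complement it base by base (A<->T, C<->G), keeping left-to-right order:
  [0:5] GCTGG -> CGACC
  [5:10] AATGT -> TTACA
  [10:15] GGAGG -> CCTCC
  [15:19] CTCA -> GAGT
Concatenate: CGACCTTACACCTCCGAGT (length 19; written aligned with the template, i.e. 3'->5').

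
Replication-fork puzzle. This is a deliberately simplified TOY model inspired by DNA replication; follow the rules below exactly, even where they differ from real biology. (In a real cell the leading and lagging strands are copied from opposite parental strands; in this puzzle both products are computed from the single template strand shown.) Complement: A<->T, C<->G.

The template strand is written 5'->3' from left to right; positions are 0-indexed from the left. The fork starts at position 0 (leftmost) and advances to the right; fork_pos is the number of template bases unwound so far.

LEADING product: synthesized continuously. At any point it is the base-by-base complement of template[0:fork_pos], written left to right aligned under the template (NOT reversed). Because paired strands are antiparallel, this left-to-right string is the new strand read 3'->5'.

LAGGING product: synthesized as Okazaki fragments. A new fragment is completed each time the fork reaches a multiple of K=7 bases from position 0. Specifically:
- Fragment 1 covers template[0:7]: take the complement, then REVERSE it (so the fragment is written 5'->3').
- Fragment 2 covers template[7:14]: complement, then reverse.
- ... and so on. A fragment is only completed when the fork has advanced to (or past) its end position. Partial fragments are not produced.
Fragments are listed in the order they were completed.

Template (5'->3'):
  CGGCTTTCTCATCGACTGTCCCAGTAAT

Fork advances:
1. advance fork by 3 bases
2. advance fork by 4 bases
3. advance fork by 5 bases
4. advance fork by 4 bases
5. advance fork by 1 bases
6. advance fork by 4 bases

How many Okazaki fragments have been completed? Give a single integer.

Answer: 3

Derivation:
Step 1: advance 3 -> fork_pos = 0 + 3 = 3. Next multiple of 7 is 7 (not reached); still 0 fragment(s).
Step 2: advance 4 -> fork_pos = 3 + 4 = 7. Reached multiple(s) of 7: 7 -> fragment 1 completed (1 total).
Step 3: advance 5 -> fork_pos = 7 + 5 = 12. Next multiple of 7 is 14 (not reached); still 1 fragment(s).
Step 4: advance 4 -> fork_pos = 12 + 4 = 16. Reached multiple(s) of 7: 14 -> fragment 2 completed (2 total).
Step 5: advance 1 -> fork_pos = 16 + 1 = 17. Next multiple of 7 is 21 (not reached); still 2 fragment(s).
Step 6: advance 4 -> fork_pos = 17 + 4 = 21. Reached multiple(s) of 7: 21 -> fragment 3 completed (3 total).
Check: final fork_pos = 21; the multiples of 7 that are <= 21 are 7..21 -> 21 // 7 = 3 completed fragment(s).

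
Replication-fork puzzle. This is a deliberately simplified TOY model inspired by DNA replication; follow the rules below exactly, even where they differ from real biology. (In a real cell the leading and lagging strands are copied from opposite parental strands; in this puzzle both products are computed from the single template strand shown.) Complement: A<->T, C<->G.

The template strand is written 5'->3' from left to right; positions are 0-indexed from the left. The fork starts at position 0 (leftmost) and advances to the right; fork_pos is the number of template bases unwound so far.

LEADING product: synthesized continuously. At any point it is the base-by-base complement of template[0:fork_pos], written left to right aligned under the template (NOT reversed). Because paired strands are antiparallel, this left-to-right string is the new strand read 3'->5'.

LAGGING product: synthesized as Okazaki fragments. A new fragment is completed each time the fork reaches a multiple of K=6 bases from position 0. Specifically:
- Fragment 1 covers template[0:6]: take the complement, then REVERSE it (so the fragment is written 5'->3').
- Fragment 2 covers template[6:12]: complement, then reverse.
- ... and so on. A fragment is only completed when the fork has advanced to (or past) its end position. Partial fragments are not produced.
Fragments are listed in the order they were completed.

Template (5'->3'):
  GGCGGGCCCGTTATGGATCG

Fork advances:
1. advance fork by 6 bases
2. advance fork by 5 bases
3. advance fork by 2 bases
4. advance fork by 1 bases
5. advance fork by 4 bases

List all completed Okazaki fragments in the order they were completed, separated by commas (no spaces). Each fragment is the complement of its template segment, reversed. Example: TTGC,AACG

Answer: CCCGCC,AACGGG,ATCCAT

Derivation:
Step 1: advance 6 -> fork_pos = 0 + 6 = 6. Reached multiple(s) of 6: 6 -> fragment 1 completed (1 total).
Step 2: advance 5 -> fork_pos = 6 + 5 = 11. Next multiple of 6 is 12 (not reached); still 1 fragment(s).
Step 3: advance 2 -> fork_pos = 11 + 2 = 13. Reached multiple(s) of 6: 12 -> fragment 2 completed (2 total).
Step 4: advance 1 -> fork_pos = 13 + 1 = 14. Next multiple of 6 is 18 (not reached); still 2 fragment(s).
Step 5: advance 4 -> fork_pos = 14 + 4 = 18. Reached multiple(s) of 6: 18 -> fragment 3 completed (3 total).
Final fork_pos = 18, so 3 fragment(s) are complete. Build each: template segment -> complement -> reverse.
Fragment 1: template[0:6] = GGCGGG -> complement CCGCCC -> reversed CCCGCC
Fragment 2: template[6:12] = CCCGTT -> complement GGGCAA -> reversed AACGGG
Fragment 3: template[12:18] = ATGGAT -> complement TACCTA -> reversed ATCCAT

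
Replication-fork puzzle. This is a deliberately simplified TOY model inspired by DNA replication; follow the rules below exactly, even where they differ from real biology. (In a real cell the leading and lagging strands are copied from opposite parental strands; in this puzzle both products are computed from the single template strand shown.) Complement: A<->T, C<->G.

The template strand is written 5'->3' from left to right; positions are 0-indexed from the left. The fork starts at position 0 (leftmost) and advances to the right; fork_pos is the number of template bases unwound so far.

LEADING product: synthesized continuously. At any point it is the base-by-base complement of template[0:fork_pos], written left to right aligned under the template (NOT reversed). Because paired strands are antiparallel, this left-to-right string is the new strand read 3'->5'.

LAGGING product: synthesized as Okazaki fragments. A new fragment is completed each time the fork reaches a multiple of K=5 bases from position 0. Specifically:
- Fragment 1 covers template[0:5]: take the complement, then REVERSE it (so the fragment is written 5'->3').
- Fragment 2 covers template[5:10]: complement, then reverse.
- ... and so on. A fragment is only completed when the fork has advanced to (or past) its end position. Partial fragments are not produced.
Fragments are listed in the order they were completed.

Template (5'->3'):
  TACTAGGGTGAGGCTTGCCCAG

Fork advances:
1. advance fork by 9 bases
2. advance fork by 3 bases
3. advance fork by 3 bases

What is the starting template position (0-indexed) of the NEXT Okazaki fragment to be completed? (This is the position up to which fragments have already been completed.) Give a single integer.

Answer: 15

Derivation:
Step 1: advance 9 -> fork_pos = 0 + 9 = 9. Reached multiple(s) of 5: 5 -> fragment 1 completed (1 total).
Step 2: advance 3 -> fork_pos = 9 + 3 = 12. Reached multiple(s) of 5: 10 -> fragment 2 completed (2 total).
Step 3: advance 3 -> fork_pos = 12 + 3 = 15. Reached multiple(s) of 5: 15 -> fragment 3 completed (3 total).
3 fragment(s) completed, covering template[0:15] (3 x 5 = 15). The next fragment, fragment 4, covers template[15:20], so it starts at position 15.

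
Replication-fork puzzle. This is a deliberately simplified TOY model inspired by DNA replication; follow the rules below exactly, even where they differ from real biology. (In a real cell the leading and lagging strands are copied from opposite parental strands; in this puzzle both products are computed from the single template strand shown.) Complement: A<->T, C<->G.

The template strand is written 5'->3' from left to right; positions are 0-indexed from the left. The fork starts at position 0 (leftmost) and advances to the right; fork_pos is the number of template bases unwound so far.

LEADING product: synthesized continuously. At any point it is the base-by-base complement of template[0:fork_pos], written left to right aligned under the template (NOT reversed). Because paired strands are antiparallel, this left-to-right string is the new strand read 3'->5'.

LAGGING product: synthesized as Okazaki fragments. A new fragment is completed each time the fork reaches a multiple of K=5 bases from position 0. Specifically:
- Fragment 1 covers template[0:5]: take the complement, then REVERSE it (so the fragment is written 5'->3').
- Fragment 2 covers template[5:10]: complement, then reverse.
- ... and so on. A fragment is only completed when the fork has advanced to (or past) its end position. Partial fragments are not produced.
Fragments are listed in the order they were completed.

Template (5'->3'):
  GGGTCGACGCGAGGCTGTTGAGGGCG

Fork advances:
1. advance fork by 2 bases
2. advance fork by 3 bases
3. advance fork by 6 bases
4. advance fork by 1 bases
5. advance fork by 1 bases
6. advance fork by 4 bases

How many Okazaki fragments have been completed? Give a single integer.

Step 1: advance 2 -> fork_pos = 0 + 2 = 2. Next multiple of 5 is 5 (not reached); still 0 fragment(s).
Step 2: advance 3 -> fork_pos = 2 + 3 = 5. Reached multiple(s) of 5: 5 -> fragment 1 completed (1 total).
Step 3: advance 6 -> fork_pos = 5 + 6 = 11. Reached multiple(s) of 5: 10 -> fragment 2 completed (2 total).
Step 4: advance 1 -> fork_pos = 11 + 1 = 12. Next multiple of 5 is 15 (not reached); still 2 fragment(s).
Step 5: advance 1 -> fork_pos = 12 + 1 = 13. Next multiple of 5 is 15 (not reached); still 2 fragment(s).
Step 6: advance 4 -> fork_pos = 13 + 4 = 17. Reached multiple(s) of 5: 15 -> fragment 3 completed (3 total).
Check: final fork_pos = 17; the multiples of 5 that are <= 17 are 5..15 -> 17 // 5 = 3 completed fragment(s).

Answer: 3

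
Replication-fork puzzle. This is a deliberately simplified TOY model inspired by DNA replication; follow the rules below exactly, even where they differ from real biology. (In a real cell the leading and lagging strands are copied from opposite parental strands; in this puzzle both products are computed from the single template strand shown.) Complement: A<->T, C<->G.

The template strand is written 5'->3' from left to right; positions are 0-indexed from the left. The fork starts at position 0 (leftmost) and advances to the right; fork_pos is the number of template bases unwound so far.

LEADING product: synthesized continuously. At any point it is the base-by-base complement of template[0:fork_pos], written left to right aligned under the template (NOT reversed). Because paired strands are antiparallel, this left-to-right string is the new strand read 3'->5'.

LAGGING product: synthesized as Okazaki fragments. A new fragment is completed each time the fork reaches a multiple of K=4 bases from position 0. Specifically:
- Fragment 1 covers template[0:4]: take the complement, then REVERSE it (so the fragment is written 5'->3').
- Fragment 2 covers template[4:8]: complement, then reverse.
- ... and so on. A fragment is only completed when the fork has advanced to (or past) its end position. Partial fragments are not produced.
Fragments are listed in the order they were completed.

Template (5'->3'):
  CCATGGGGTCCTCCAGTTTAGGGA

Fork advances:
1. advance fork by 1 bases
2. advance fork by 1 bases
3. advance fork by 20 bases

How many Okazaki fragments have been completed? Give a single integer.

Step 1: advance 1 -> fork_pos = 0 + 1 = 1. Next multiple of 4 is 4 (not reached); still 0 fragment(s).
Step 2: advance 1 -> fork_pos = 1 + 1 = 2. Next multiple of 4 is 4 (not reached); still 0 fragment(s).
Step 3: advance 20 -> fork_pos = 2 + 20 = 22. Reached multiple(s) of 4: 4, 8, 12, 16, 20 -> fragments 1-5 completed (5 total).
Check: final fork_pos = 22; the multiples of 4 that are <= 22 are 4..20 -> 22 // 4 = 5 completed fragment(s).

Answer: 5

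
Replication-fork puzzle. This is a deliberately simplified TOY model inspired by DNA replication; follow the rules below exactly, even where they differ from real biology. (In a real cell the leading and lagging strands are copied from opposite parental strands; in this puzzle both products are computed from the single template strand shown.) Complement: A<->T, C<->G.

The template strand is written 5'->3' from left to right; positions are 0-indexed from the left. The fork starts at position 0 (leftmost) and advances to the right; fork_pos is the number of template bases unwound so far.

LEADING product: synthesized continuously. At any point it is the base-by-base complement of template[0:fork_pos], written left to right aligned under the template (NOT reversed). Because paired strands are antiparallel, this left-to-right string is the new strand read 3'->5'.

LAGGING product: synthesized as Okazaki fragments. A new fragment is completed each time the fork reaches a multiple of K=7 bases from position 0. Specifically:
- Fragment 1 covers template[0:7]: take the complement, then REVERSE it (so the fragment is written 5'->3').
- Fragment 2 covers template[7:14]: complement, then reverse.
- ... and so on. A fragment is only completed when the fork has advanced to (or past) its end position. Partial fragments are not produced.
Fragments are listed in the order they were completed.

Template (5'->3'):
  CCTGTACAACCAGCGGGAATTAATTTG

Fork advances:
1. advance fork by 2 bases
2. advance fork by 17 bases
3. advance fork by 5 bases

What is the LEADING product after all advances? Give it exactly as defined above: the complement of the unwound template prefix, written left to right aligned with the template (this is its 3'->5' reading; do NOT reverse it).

Answer: GGACATGTTGGTCGCCCTTAATTA

Derivation:
Step 1: advance 2 -> fork_pos = 0 + 2 = 2.
Step 2: advance 17 -> fork_pos = 2 + 17 = 19.
Step 3: advance 5 -> fork_pos = 19 + 5 = 24.
Unwound prefix: template[0:24] = CCTGTACAACCAGCGGGAATTAAT
Complement it base by base (A<->T, C<->G), keeping left-to-right order:
  [0:5] CCTGT -> GGACA
  [5:10] ACAAC -> TGTTG
  [10:15] CAGCG -> GTCGC
  [15:20] GGAAT -> CCTTA
  [20:24] TAAT -> ATTA
Concatenate: GGACATGTTGGTCGCCCTTAATTA (length 24; written aligned with the template, i.e. 3'->5').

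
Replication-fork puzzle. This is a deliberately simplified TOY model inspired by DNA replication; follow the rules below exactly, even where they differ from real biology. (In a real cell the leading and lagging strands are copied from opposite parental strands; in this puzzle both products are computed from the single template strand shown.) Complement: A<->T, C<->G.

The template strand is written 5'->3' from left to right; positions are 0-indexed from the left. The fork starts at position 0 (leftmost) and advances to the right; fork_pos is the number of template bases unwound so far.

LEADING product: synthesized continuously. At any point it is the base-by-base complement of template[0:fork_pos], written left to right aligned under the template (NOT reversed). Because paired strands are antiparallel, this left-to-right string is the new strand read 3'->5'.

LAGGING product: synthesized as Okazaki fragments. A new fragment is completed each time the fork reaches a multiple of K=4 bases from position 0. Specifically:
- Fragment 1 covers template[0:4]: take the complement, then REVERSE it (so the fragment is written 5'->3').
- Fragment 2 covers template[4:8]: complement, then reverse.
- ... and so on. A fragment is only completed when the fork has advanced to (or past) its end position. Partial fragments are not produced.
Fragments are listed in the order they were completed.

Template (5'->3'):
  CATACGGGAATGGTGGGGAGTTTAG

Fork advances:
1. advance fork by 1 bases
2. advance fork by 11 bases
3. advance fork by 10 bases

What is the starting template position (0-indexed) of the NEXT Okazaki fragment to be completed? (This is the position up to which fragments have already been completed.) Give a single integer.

Answer: 20

Derivation:
Step 1: advance 1 -> fork_pos = 0 + 1 = 1. Next multiple of 4 is 4 (not reached); still 0 fragment(s).
Step 2: advance 11 -> fork_pos = 1 + 11 = 12. Reached multiple(s) of 4: 4, 8, 12 -> fragments 1-3 completed (3 total).
Step 3: advance 10 -> fork_pos = 12 + 10 = 22. Reached multiple(s) of 4: 16, 20 -> fragments 4-5 completed (5 total).
5 fragment(s) completed, covering template[0:20] (5 x 4 = 20). The next fragment, fragment 6, covers template[20:24], so it starts at position 20.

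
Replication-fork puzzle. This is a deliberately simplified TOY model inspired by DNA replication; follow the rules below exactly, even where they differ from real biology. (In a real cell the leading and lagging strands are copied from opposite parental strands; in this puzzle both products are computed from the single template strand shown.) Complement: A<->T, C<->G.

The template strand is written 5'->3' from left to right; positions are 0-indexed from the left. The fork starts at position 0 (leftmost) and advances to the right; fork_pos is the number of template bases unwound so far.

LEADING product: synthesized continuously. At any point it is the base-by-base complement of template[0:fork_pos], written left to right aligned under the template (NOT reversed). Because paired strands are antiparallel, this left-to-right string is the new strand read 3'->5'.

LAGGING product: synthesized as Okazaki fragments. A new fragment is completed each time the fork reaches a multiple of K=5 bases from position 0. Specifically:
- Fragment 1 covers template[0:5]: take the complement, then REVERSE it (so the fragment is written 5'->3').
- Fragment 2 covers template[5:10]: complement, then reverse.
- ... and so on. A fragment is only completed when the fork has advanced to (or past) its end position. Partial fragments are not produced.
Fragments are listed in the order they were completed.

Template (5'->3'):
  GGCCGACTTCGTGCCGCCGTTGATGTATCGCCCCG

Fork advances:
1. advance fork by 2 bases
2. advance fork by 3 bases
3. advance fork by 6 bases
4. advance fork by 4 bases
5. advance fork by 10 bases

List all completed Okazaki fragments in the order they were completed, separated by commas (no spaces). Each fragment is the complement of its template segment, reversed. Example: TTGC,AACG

Answer: CGGCC,GAAGT,GGCAC,ACGGC,CATCA

Derivation:
Step 1: advance 2 -> fork_pos = 0 + 2 = 2. Next multiple of 5 is 5 (not reached); still 0 fragment(s).
Step 2: advance 3 -> fork_pos = 2 + 3 = 5. Reached multiple(s) of 5: 5 -> fragment 1 completed (1 total).
Step 3: advance 6 -> fork_pos = 5 + 6 = 11. Reached multiple(s) of 5: 10 -> fragment 2 completed (2 total).
Step 4: advance 4 -> fork_pos = 11 + 4 = 15. Reached multiple(s) of 5: 15 -> fragment 3 completed (3 total).
Step 5: advance 10 -> fork_pos = 15 + 10 = 25. Reached multiple(s) of 5: 20, 25 -> fragments 4-5 completed (5 total).
Final fork_pos = 25, so 5 fragment(s) are complete. Build each: template segment -> complement -> reverse.
Fragment 1: template[0:5] = GGCCG -> complement CCGGC -> reversed CGGCC
Fragment 2: template[5:10] = ACTTC -> complement TGAAG -> reversed GAAGT
Fragment 3: template[10:15] = GTGCC -> complement CACGG -> reversed GGCAC
Fragment 4: template[15:20] = GCCGT -> complement CGGCA -> reversed ACGGC
Fragment 5: template[20:25] = TGATG -> complement ACTAC -> reversed CATCA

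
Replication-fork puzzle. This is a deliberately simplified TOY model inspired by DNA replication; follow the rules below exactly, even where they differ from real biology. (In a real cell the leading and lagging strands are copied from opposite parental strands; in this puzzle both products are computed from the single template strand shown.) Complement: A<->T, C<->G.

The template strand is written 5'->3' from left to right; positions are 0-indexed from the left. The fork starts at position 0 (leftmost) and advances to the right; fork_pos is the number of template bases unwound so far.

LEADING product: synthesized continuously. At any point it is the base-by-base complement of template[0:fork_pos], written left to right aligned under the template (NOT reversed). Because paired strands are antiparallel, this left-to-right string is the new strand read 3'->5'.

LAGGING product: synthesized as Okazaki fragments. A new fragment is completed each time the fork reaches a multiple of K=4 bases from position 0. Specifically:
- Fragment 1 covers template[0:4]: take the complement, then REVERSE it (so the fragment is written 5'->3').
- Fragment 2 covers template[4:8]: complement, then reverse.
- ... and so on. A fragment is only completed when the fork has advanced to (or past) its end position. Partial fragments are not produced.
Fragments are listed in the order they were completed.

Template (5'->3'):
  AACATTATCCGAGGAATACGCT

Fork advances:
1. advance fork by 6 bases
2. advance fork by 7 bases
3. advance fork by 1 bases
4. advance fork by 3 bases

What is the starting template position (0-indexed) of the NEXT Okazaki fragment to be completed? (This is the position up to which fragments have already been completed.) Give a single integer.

Answer: 16

Derivation:
Step 1: advance 6 -> fork_pos = 0 + 6 = 6. Reached multiple(s) of 4: 4 -> fragment 1 completed (1 total).
Step 2: advance 7 -> fork_pos = 6 + 7 = 13. Reached multiple(s) of 4: 8, 12 -> fragments 2-3 completed (3 total).
Step 3: advance 1 -> fork_pos = 13 + 1 = 14. Next multiple of 4 is 16 (not reached); still 3 fragment(s).
Step 4: advance 3 -> fork_pos = 14 + 3 = 17. Reached multiple(s) of 4: 16 -> fragment 4 completed (4 total).
4 fragment(s) completed, covering template[0:16] (4 x 4 = 16). The next fragment, fragment 5, covers template[16:20], so it starts at position 16.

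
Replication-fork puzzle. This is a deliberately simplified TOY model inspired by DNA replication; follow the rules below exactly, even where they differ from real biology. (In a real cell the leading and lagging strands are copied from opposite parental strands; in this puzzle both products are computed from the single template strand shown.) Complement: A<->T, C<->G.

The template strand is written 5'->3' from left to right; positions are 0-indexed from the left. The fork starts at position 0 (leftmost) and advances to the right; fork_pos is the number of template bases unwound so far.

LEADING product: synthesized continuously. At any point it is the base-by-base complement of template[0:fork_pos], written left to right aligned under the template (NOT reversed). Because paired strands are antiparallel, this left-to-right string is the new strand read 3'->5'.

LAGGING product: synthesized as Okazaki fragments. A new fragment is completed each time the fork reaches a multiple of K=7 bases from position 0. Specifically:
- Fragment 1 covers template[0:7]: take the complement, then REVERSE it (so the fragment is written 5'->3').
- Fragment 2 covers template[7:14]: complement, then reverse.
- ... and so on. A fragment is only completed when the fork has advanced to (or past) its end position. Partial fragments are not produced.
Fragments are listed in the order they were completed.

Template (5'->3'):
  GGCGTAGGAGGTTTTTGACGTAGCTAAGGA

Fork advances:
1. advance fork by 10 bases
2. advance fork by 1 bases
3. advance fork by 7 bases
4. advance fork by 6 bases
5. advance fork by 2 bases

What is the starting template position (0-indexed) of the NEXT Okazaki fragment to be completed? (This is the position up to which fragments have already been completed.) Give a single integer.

Answer: 21

Derivation:
Step 1: advance 10 -> fork_pos = 0 + 10 = 10. Reached multiple(s) of 7: 7 -> fragment 1 completed (1 total).
Step 2: advance 1 -> fork_pos = 10 + 1 = 11. Next multiple of 7 is 14 (not reached); still 1 fragment(s).
Step 3: advance 7 -> fork_pos = 11 + 7 = 18. Reached multiple(s) of 7: 14 -> fragment 2 completed (2 total).
Step 4: advance 6 -> fork_pos = 18 + 6 = 24. Reached multiple(s) of 7: 21 -> fragment 3 completed (3 total).
Step 5: advance 2 -> fork_pos = 24 + 2 = 26. Next multiple of 7 is 28 (not reached); still 3 fragment(s).
3 fragment(s) completed, covering template[0:21] (3 x 7 = 21). The next fragment, fragment 4, covers template[21:28], so it starts at position 21.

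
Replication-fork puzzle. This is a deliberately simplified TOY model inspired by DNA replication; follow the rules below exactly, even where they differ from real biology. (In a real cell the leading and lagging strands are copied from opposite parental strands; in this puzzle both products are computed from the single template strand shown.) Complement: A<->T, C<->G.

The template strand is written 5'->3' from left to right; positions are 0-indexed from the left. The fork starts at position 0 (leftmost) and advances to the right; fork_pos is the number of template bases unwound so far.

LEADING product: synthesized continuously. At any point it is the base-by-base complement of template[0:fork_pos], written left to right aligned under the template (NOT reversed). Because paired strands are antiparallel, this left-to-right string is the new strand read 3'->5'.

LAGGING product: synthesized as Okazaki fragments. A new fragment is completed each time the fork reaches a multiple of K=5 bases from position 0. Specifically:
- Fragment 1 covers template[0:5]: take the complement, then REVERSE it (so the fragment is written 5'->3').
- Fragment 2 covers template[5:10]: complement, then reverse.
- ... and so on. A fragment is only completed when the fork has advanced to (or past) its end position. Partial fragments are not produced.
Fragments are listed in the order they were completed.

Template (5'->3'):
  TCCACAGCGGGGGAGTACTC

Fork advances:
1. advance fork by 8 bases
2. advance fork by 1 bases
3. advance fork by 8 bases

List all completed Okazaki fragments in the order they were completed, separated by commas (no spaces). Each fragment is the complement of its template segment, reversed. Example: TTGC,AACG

Step 1: advance 8 -> fork_pos = 0 + 8 = 8. Reached multiple(s) of 5: 5 -> fragment 1 completed (1 total).
Step 2: advance 1 -> fork_pos = 8 + 1 = 9. Next multiple of 5 is 10 (not reached); still 1 fragment(s).
Step 3: advance 8 -> fork_pos = 9 + 8 = 17. Reached multiple(s) of 5: 10, 15 -> fragments 2-3 completed (3 total).
Final fork_pos = 17, so 3 fragment(s) are complete. Build each: template segment -> complement -> reverse.
Fragment 1: template[0:5] = TCCAC -> complement AGGTG -> reversed GTGGA
Fragment 2: template[5:10] = AGCGG -> complement TCGCC -> reversed CCGCT
Fragment 3: template[10:15] = GGGAG -> complement CCCTC -> reversed CTCCC

Answer: GTGGA,CCGCT,CTCCC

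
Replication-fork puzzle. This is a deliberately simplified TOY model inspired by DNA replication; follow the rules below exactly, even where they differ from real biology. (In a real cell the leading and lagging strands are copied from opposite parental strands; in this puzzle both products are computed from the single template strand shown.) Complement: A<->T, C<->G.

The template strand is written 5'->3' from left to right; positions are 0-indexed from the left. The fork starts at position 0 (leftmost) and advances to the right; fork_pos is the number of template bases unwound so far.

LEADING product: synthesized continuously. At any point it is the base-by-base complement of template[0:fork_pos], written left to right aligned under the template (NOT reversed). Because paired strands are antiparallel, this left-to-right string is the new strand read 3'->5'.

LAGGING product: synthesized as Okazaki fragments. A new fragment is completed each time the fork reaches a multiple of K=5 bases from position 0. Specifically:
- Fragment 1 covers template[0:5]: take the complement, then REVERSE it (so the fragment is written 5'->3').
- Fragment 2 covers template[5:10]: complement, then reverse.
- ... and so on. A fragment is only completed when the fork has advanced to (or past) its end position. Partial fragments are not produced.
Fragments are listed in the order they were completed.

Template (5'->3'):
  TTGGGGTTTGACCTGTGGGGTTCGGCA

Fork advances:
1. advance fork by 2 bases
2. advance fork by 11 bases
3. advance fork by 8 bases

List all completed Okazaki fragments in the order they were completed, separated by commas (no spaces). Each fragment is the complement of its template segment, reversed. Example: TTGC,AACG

Step 1: advance 2 -> fork_pos = 0 + 2 = 2. Next multiple of 5 is 5 (not reached); still 0 fragment(s).
Step 2: advance 11 -> fork_pos = 2 + 11 = 13. Reached multiple(s) of 5: 5, 10 -> fragments 1-2 completed (2 total).
Step 3: advance 8 -> fork_pos = 13 + 8 = 21. Reached multiple(s) of 5: 15, 20 -> fragments 3-4 completed (4 total).
Final fork_pos = 21, so 4 fragment(s) are complete. Build each: template segment -> complement -> reverse.
Fragment 1: template[0:5] = TTGGG -> complement AACCC -> reversed CCCAA
Fragment 2: template[5:10] = GTTTG -> complement CAAAC -> reversed CAAAC
Fragment 3: template[10:15] = ACCTG -> complement TGGAC -> reversed CAGGT
Fragment 4: template[15:20] = TGGGG -> complement ACCCC -> reversed CCCCA

Answer: CCCAA,CAAAC,CAGGT,CCCCA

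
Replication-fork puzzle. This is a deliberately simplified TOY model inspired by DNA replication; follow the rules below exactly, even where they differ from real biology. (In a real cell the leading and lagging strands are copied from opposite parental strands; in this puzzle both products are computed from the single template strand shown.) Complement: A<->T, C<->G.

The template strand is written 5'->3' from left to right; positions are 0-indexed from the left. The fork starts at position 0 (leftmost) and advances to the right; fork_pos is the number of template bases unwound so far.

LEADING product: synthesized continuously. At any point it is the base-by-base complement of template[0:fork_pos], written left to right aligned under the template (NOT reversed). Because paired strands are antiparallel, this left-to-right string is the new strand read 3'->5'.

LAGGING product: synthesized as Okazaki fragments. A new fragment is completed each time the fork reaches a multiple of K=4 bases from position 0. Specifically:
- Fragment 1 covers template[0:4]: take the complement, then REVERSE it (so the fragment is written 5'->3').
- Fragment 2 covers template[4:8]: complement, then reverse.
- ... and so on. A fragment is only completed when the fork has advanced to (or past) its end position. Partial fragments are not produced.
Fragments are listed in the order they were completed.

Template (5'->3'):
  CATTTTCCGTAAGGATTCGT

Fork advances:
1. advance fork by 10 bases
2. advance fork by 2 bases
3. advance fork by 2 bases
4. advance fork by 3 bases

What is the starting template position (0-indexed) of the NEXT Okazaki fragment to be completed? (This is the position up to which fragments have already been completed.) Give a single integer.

Step 1: advance 10 -> fork_pos = 0 + 10 = 10. Reached multiple(s) of 4: 4, 8 -> fragments 1-2 completed (2 total).
Step 2: advance 2 -> fork_pos = 10 + 2 = 12. Reached multiple(s) of 4: 12 -> fragment 3 completed (3 total).
Step 3: advance 2 -> fork_pos = 12 + 2 = 14. Next multiple of 4 is 16 (not reached); still 3 fragment(s).
Step 4: advance 3 -> fork_pos = 14 + 3 = 17. Reached multiple(s) of 4: 16 -> fragment 4 completed (4 total).
4 fragment(s) completed, covering template[0:16] (4 x 4 = 16). The next fragment, fragment 5, covers template[16:20], so it starts at position 16.

Answer: 16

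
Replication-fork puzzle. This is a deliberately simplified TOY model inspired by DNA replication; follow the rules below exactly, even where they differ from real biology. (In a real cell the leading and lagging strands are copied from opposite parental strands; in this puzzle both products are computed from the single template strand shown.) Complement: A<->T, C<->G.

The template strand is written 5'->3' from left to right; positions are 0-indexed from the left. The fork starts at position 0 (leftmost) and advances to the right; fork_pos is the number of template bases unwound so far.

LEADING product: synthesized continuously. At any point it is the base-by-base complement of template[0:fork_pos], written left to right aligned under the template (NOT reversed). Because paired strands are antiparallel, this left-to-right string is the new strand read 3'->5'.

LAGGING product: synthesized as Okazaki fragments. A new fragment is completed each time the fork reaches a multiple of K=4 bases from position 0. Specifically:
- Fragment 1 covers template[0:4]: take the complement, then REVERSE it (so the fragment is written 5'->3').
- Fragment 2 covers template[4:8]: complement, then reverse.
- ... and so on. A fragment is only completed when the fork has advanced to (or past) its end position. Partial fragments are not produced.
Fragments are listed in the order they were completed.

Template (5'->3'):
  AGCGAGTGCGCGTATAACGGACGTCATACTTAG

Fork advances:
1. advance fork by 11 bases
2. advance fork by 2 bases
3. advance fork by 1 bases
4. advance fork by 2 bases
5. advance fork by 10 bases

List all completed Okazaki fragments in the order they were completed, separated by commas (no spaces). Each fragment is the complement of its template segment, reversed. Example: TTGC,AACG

Step 1: advance 11 -> fork_pos = 0 + 11 = 11. Reached multiple(s) of 4: 4, 8 -> fragments 1-2 completed (2 total).
Step 2: advance 2 -> fork_pos = 11 + 2 = 13. Reached multiple(s) of 4: 12 -> fragment 3 completed (3 total).
Step 3: advance 1 -> fork_pos = 13 + 1 = 14. Next multiple of 4 is 16 (not reached); still 3 fragment(s).
Step 4: advance 2 -> fork_pos = 14 + 2 = 16. Reached multiple(s) of 4: 16 -> fragment 4 completed (4 total).
Step 5: advance 10 -> fork_pos = 16 + 10 = 26. Reached multiple(s) of 4: 20, 24 -> fragments 5-6 completed (6 total).
Final fork_pos = 26, so 6 fragment(s) are complete. Build each: template segment -> complement -> reverse.
Fragment 1: template[0:4] = AGCG -> complement TCGC -> reversed CGCT
Fragment 2: template[4:8] = AGTG -> complement TCAC -> reversed CACT
Fragment 3: template[8:12] = CGCG -> complement GCGC -> reversed CGCG
Fragment 4: template[12:16] = TATA -> complement ATAT -> reversed TATA
Fragment 5: template[16:20] = ACGG -> complement TGCC -> reversed CCGT
Fragment 6: template[20:24] = ACGT -> complement TGCA -> reversed ACGT

Answer: CGCT,CACT,CGCG,TATA,CCGT,ACGT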